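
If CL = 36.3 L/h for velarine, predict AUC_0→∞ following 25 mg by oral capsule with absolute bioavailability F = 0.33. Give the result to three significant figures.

AUC = 0.227 mg/L·h

AUC_0→∞ = F × Dose / CL
        = 0.33 × 25 / 36.3 = 0.227273 mg/L·h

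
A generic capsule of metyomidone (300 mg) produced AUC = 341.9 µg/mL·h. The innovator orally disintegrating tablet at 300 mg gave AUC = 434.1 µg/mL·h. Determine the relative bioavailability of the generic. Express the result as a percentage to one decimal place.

F_rel = (AUC_test/D_test) / (AUC_ref/D_ref)
      = (341.9/300) / (434.1/300)
      = 1.13967 / 1.447 = 0.7876 = 78.76%

F_rel = 78.8%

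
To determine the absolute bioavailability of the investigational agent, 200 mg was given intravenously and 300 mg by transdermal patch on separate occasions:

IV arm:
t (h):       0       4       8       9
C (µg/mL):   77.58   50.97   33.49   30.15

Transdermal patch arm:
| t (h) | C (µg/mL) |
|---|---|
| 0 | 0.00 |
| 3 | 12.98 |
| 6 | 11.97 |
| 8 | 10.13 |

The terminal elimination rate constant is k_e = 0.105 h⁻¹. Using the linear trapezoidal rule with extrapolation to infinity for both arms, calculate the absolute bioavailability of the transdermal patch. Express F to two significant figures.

Trapezoidal AUC_0→9 (IV):
  [0→4]: (77.58+50.97)/2 × 4 = 257.1
  [4→8]: (50.97+33.49)/2 × 4 = 168.92
  [8→9]: (33.49+30.15)/2 × 1 = 31.82
  Sum = 457.84 µg/mL·h
IV tail: 30.15/0.105 = 287.143; AUC_iv,0→∞ = 457.84 + 287.143 = 744.983 µg/mL·h
Trapezoidal AUC_0→8 (transdermal patch):
  [0→3]: (0.00+12.98)/2 × 3 = 19.47
  [3→6]: (12.98+11.97)/2 × 3 = 37.425
  [6→8]: (11.97+10.13)/2 × 2 = 22.1
  Sum = 78.995 µg/mL·h
transdermal patch tail: 10.13/0.105 = 96.476; AUC_ev,0→∞ = 78.995 + 96.476 = 175.471 µg/mL·h
F = (AUC_ev/D_ev)/(AUC_iv/D_iv) = (175.471/300)/(744.983/200) = 0.584903/3.724915 = 0.1570

F = 0.16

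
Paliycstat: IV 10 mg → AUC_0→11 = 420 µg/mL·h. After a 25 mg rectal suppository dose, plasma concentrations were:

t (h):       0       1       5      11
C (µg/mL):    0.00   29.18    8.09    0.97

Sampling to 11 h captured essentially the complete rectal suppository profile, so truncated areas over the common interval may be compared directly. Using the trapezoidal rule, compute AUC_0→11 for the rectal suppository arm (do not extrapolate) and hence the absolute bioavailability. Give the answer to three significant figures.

F = 0.111

Trapezoidal AUC_0→11 (rectal suppository):
  [0→1]: (0.00+29.18)/2 × 1 = 14.59
  [1→5]: (29.18+8.09)/2 × 4 = 74.54
  [5→11]: (8.09+0.97)/2 × 6 = 27.18
  Sum = 116.31 µg/mL·h
F = (AUC_ev/D_ev)/(AUC_iv/D_iv) = (116.31/25)/(420/10) = 4.6524/42 = 0.1108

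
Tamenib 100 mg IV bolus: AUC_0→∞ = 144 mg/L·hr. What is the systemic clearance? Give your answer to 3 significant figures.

CL = 0.694 L/hr

CL = Dose_iv / AUC_0→∞
   = 100 / 144 = 0.694444 L/hr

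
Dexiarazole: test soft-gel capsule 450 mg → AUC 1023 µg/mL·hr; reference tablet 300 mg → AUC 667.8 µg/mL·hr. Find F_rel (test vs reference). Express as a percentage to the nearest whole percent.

F_rel = (AUC_test/D_test) / (AUC_ref/D_ref)
      = (1023/450) / (667.8/300)
      = 2.27333 / 2.226 = 1.0213 = 102.13%

F_rel = 102%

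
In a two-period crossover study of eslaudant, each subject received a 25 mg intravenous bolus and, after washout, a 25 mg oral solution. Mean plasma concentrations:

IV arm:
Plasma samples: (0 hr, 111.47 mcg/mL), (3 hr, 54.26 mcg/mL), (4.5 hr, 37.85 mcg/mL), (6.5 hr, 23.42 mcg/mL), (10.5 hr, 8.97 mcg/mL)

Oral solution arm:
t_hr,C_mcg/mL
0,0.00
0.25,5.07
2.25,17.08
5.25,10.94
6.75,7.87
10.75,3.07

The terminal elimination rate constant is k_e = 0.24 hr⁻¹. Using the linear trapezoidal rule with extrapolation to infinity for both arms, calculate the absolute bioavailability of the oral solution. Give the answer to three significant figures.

F = 0.236

Trapezoidal AUC_0→10.5 (IV):
  [0→3]: (111.47+54.26)/2 × 3 = 248.595
  [3→4.5]: (54.26+37.85)/2 × 1.5 = 69.0825
  [4.5→6.5]: (37.85+23.42)/2 × 2 = 61.27
  [6.5→10.5]: (23.42+8.97)/2 × 4 = 64.78
  Sum = 443.7275 mcg/mL·hr
IV tail: 8.97/0.24 = 37.375; AUC_iv,0→∞ = 443.7275 + 37.375 = 481.1025 mcg/mL·hr
Trapezoidal AUC_0→10.75 (oral solution):
  [0→0.25]: (0.00+5.07)/2 × 0.25 = 0.63375
  [0.25→2.25]: (5.07+17.08)/2 × 2 = 22.15
  [2.25→5.25]: (17.08+10.94)/2 × 3 = 42.03
  [5.25→6.75]: (10.94+7.87)/2 × 1.5 = 14.1075
  [6.75→10.75]: (7.87+3.07)/2 × 4 = 21.88
  Sum = 100.80125 mcg/mL·hr
oral solution tail: 3.07/0.24 = 12.792; AUC_ev,0→∞ = 100.80125 + 12.792 = 113.59325 mcg/mL·hr
F = (AUC_ev/D_ev)/(AUC_iv/D_iv) = (113.59325/25)/(481.1025/25) = 4.54373/19.2441 = 0.2361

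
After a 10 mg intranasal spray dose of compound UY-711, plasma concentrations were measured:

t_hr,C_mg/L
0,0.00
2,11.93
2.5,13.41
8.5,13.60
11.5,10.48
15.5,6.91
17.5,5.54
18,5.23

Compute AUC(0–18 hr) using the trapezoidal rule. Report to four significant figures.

Trapezoidal AUC_0→18:
  [0→2]: (0.00+11.93)/2 × 2 = 11.93
  [2→2.5]: (11.93+13.41)/2 × 0.5 = 6.335
  [2.5→8.5]: (13.41+13.60)/2 × 6 = 81.03
  [8.5→11.5]: (13.60+10.48)/2 × 3 = 36.12
  [11.5→15.5]: (10.48+6.91)/2 × 4 = 34.78
  [15.5→17.5]: (6.91+5.54)/2 × 2 = 12.45
  [17.5→18]: (5.54+5.23)/2 × 0.5 = 2.6925
  Sum = 185.3375 mg/L·hr

AUC = 185.3 mg/L·hr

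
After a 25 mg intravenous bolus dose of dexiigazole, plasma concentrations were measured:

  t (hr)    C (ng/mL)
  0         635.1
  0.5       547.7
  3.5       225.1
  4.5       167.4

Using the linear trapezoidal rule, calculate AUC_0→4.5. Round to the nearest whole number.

AUC = 1651 ng/mL·hr

Trapezoidal AUC_0→4.5:
  [0→0.5]: (635.1+547.7)/2 × 0.5 = 295.7
  [0.5→3.5]: (547.7+225.1)/2 × 3 = 1159.2
  [3.5→4.5]: (225.1+167.4)/2 × 1 = 196.25
  Sum = 1651.15 ng/mL·hr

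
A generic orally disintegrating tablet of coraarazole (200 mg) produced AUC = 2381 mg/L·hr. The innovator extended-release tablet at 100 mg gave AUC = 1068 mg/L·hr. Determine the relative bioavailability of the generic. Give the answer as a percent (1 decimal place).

F_rel = (AUC_test/D_test) / (AUC_ref/D_ref)
      = (2381/200) / (1068/100)
      = 11.905 / 10.68 = 1.1147 = 111.47%

F_rel = 111.5%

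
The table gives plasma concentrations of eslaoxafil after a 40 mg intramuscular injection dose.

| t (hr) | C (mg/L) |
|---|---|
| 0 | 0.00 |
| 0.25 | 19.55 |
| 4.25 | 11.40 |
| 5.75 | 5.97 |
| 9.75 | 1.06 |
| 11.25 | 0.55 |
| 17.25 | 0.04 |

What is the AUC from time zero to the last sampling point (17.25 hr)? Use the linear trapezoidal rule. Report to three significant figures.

AUC = 94.4 mg/L·hr

Trapezoidal AUC_0→17.25:
  [0→0.25]: (0.00+19.55)/2 × 0.25 = 2.44375
  [0.25→4.25]: (19.55+11.40)/2 × 4 = 61.9
  [4.25→5.75]: (11.40+5.97)/2 × 1.5 = 13.0275
  [5.75→9.75]: (5.97+1.06)/2 × 4 = 14.06
  [9.75→11.25]: (1.06+0.55)/2 × 1.5 = 1.2075
  [11.25→17.25]: (0.55+0.04)/2 × 6 = 1.77
  Sum = 94.40875 mg/L·hr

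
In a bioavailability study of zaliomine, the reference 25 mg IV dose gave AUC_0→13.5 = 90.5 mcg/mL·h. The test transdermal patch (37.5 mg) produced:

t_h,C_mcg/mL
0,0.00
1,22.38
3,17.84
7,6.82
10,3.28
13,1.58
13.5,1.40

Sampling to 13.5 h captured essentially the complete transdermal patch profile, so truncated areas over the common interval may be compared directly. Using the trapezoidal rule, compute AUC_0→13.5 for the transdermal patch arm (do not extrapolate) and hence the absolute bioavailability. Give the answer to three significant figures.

F = 0.913

Trapezoidal AUC_0→13.5 (transdermal patch):
  [0→1]: (0.00+22.38)/2 × 1 = 11.19
  [1→3]: (22.38+17.84)/2 × 2 = 40.22
  [3→7]: (17.84+6.82)/2 × 4 = 49.32
  [7→10]: (6.82+3.28)/2 × 3 = 15.15
  [10→13]: (3.28+1.58)/2 × 3 = 7.29
  [13→13.5]: (1.58+1.40)/2 × 0.5 = 0.745
  Sum = 123.915 mcg/mL·h
F = (AUC_ev/D_ev)/(AUC_iv/D_iv) = (123.915/37.5)/(90.5/25) = 3.3044/3.62 = 0.9128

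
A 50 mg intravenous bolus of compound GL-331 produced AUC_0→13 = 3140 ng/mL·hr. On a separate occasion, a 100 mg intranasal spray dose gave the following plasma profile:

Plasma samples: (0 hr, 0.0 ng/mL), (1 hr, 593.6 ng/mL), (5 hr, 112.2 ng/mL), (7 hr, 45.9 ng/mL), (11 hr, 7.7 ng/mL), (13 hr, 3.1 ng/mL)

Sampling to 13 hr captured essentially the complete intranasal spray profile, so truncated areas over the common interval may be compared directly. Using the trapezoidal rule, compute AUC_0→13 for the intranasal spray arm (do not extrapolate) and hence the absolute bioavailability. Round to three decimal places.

F = 0.316

Trapezoidal AUC_0→13 (intranasal spray):
  [0→1]: (0.0+593.6)/2 × 1 = 296.8
  [1→5]: (593.6+112.2)/2 × 4 = 1411.6
  [5→7]: (112.2+45.9)/2 × 2 = 158.1
  [7→11]: (45.9+7.7)/2 × 4 = 107.2
  [11→13]: (7.7+3.1)/2 × 2 = 10.8
  Sum = 1984.5 ng/mL·hr
F = (AUC_ev/D_ev)/(AUC_iv/D_iv) = (1984.5/100)/(3140/50) = 19.845/62.8 = 0.3160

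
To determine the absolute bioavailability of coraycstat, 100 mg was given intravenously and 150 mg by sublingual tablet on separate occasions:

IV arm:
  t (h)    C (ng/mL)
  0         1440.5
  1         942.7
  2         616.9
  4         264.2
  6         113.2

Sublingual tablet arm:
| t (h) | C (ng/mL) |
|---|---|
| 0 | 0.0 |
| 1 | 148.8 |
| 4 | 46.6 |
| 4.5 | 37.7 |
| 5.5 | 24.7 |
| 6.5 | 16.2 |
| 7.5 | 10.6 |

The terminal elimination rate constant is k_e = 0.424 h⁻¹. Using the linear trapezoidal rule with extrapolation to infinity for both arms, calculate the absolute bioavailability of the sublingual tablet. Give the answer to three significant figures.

F = 0.0912

Trapezoidal AUC_0→6 (IV):
  [0→1]: (1440.5+942.7)/2 × 1 = 1191.6
  [1→2]: (942.7+616.9)/2 × 1 = 779.8
  [2→4]: (616.9+264.2)/2 × 2 = 881.1
  [4→6]: (264.2+113.2)/2 × 2 = 377.4
  Sum = 3229.9 ng/mL·h
IV tail: 113.2/0.424 = 266.981; AUC_iv,0→∞ = 3229.9 + 266.981 = 3496.881 ng/mL·h
Trapezoidal AUC_0→7.5 (sublingual tablet):
  [0→1]: (0.0+148.8)/2 × 1 = 74.4
  [1→4]: (148.8+46.6)/2 × 3 = 293.1
  [4→4.5]: (46.6+37.7)/2 × 0.5 = 21.075
  [4.5→5.5]: (37.7+24.7)/2 × 1 = 31.2
  [5.5→6.5]: (24.7+16.2)/2 × 1 = 20.45
  [6.5→7.5]: (16.2+10.6)/2 × 1 = 13.4
  Sum = 453.625 ng/mL·h
sublingual tablet tail: 10.6/0.424 = 25.000; AUC_ev,0→∞ = 453.625 + 25.000 = 478.625 ng/mL·h
F = (AUC_ev/D_ev)/(AUC_iv/D_iv) = (478.625/150)/(3496.881/100) = 3.19083/34.96881 = 0.0912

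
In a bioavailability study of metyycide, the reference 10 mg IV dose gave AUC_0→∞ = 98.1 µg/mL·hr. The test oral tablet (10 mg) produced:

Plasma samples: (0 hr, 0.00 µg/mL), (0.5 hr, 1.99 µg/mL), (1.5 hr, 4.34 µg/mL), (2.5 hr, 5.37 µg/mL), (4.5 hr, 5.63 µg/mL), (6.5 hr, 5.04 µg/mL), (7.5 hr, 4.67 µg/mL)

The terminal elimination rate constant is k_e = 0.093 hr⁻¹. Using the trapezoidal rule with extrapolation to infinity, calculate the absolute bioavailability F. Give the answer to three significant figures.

F = 0.869

Trapezoidal AUC_0→7.5 (oral tablet):
  [0→0.5]: (0.00+1.99)/2 × 0.5 = 0.4975
  [0.5→1.5]: (1.99+4.34)/2 × 1 = 3.165
  [1.5→2.5]: (4.34+5.37)/2 × 1 = 4.855
  [2.5→4.5]: (5.37+5.63)/2 × 2 = 11.0
  [4.5→6.5]: (5.63+5.04)/2 × 2 = 10.67
  [6.5→7.5]: (5.04+4.67)/2 × 1 = 4.855
  Sum = 35.0425 µg/mL·hr
Tail: C_last/k_e = 4.67/0.093 = 50.215
AUC_0→∞ (oral tablet) = 35.0425 + 50.215 = 85.2575 µg/mL·hr
F = (AUC_ev/D_ev)/(AUC_iv/D_iv) = (85.2575/10)/(98.1/10) = 8.52575/9.81 = 0.8691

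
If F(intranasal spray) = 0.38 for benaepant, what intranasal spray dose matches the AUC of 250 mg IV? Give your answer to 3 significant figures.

For equal systemic exposure: F × D_ev = D_iv
D_ev = D_iv / F = 250 / 0.38 = 657.895 mg

D_intranasal = 658 mg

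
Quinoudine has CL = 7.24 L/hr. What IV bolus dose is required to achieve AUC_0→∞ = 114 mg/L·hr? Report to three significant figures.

Dose_iv = CL × AUC_0→∞
     = 7.24 × 114 = 825.36 mg

Dose = 825 mg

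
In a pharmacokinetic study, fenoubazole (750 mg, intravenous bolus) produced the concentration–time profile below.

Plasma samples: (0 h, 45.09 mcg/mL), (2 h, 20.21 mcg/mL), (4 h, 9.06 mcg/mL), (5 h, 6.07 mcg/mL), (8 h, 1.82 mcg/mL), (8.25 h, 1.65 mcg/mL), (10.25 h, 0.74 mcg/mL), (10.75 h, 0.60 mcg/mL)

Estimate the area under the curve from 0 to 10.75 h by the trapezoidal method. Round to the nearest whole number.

Trapezoidal AUC_0→10.75:
  [0→2]: (45.09+20.21)/2 × 2 = 65.3
  [2→4]: (20.21+9.06)/2 × 2 = 29.27
  [4→5]: (9.06+6.07)/2 × 1 = 7.565
  [5→8]: (6.07+1.82)/2 × 3 = 11.835
  [8→8.25]: (1.82+1.65)/2 × 0.25 = 0.43375
  [8.25→10.25]: (1.65+0.74)/2 × 2 = 2.39
  [10.25→10.75]: (0.74+0.60)/2 × 0.5 = 0.335
  Sum = 117.12875 mcg/mL·h

AUC = 117 mcg/mL·h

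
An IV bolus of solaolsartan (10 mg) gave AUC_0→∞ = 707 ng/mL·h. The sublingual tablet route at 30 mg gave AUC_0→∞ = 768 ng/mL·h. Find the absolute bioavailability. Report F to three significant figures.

F = 0.362

F = (AUC_ev / D_ev) / (AUC_iv / D_iv)
  = (768/30) / (707/10)
  = 25.6 / 70.7 = 0.3621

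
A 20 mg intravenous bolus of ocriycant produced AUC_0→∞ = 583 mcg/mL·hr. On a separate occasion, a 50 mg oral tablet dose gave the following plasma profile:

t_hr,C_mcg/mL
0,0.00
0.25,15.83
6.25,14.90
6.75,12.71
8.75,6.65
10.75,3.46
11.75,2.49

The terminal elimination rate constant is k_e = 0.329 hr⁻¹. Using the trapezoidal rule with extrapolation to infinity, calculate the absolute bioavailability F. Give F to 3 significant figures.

Trapezoidal AUC_0→11.75 (oral tablet):
  [0→0.25]: (0.00+15.83)/2 × 0.25 = 1.97875
  [0.25→6.25]: (15.83+14.90)/2 × 6 = 92.19
  [6.25→6.75]: (14.90+12.71)/2 × 0.5 = 6.9025
  [6.75→8.75]: (12.71+6.65)/2 × 2 = 19.36
  [8.75→10.75]: (6.65+3.46)/2 × 2 = 10.11
  [10.75→11.75]: (3.46+2.49)/2 × 1 = 2.975
  Sum = 133.51625 mcg/mL·hr
Tail: C_last/k_e = 2.49/0.329 = 7.568
AUC_0→∞ (oral tablet) = 133.51625 + 7.568 = 141.08425 mcg/mL·hr
F = (AUC_ev/D_ev)/(AUC_iv/D_iv) = (141.08425/50)/(583/20) = 2.821685/29.15 = 0.0968

F = 0.0968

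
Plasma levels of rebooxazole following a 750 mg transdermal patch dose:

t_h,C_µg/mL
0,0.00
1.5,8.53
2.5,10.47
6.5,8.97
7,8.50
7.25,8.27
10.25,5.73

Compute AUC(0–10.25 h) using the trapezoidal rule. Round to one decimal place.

AUC = 82.2 µg/mL·h

Trapezoidal AUC_0→10.25:
  [0→1.5]: (0.00+8.53)/2 × 1.5 = 6.3975
  [1.5→2.5]: (8.53+10.47)/2 × 1 = 9.5
  [2.5→6.5]: (10.47+8.97)/2 × 4 = 38.88
  [6.5→7]: (8.97+8.50)/2 × 0.5 = 4.3675
  [7→7.25]: (8.50+8.27)/2 × 0.25 = 2.09625
  [7.25→10.25]: (8.27+5.73)/2 × 3 = 21.0
  Sum = 82.24125 µg/mL·h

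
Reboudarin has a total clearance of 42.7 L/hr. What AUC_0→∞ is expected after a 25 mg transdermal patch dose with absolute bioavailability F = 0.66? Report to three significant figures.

AUC = 0.386 mg/L·hr

AUC_0→∞ = F × Dose / CL
        = 0.66 × 25 / 42.7 = 0.386417 mg/L·hr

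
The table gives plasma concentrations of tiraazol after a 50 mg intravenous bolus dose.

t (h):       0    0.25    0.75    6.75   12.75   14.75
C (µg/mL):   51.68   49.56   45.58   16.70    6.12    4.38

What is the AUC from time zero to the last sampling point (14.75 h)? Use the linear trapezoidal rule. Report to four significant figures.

Trapezoidal AUC_0→14.75:
  [0→0.25]: (51.68+49.56)/2 × 0.25 = 12.655
  [0.25→0.75]: (49.56+45.58)/2 × 0.5 = 23.785
  [0.75→6.75]: (45.58+16.70)/2 × 6 = 186.84
  [6.75→12.75]: (16.70+6.12)/2 × 6 = 68.46
  [12.75→14.75]: (6.12+4.38)/2 × 2 = 10.5
  Sum = 302.24 µg/mL·h

AUC = 302.2 µg/mL·h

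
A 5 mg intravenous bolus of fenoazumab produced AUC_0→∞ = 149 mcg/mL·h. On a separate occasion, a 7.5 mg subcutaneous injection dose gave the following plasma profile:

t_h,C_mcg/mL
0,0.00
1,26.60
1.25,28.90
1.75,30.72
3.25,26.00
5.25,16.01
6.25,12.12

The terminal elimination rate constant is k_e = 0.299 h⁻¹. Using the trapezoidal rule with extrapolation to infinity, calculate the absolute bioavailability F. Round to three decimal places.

Trapezoidal AUC_0→6.25 (subcutaneous injection):
  [0→1]: (0.00+26.60)/2 × 1 = 13.3
  [1→1.25]: (26.60+28.90)/2 × 0.25 = 6.9375
  [1.25→1.75]: (28.90+30.72)/2 × 0.5 = 14.905
  [1.75→3.25]: (30.72+26.00)/2 × 1.5 = 42.54
  [3.25→5.25]: (26.00+16.01)/2 × 2 = 42.01
  [5.25→6.25]: (16.01+12.12)/2 × 1 = 14.065
  Sum = 133.7575 mcg/mL·h
Tail: C_last/k_e = 12.12/0.299 = 40.535
AUC_0→∞ (subcutaneous injection) = 133.7575 + 40.535 = 174.2925 mcg/mL·h
F = (AUC_ev/D_ev)/(AUC_iv/D_iv) = (174.2925/7.5)/(149/5) = 23.239/29.8 = 0.7798

F = 0.780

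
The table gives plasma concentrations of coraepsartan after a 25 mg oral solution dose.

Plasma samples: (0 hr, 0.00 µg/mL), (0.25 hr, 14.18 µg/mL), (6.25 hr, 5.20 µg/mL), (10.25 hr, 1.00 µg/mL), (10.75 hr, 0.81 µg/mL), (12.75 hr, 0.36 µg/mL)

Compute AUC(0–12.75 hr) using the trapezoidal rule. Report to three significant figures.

Trapezoidal AUC_0→12.75:
  [0→0.25]: (0.00+14.18)/2 × 0.25 = 1.7725
  [0.25→6.25]: (14.18+5.20)/2 × 6 = 58.14
  [6.25→10.25]: (5.20+1.00)/2 × 4 = 12.4
  [10.25→10.75]: (1.00+0.81)/2 × 0.5 = 0.4525
  [10.75→12.75]: (0.81+0.36)/2 × 2 = 1.17
  Sum = 73.935 µg/mL·hr

AUC = 73.9 µg/mL·hr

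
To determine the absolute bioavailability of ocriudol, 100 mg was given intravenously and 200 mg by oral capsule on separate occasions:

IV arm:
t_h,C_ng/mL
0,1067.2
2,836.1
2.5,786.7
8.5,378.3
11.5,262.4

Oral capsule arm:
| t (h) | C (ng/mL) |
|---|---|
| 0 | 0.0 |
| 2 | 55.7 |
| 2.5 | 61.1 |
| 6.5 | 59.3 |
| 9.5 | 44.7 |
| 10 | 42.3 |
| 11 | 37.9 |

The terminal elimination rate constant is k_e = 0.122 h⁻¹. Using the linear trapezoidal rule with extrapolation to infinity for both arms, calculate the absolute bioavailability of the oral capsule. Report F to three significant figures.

F = 0.0479

Trapezoidal AUC_0→11.5 (IV):
  [0→2]: (1067.2+836.1)/2 × 2 = 1903.3
  [2→2.5]: (836.1+786.7)/2 × 0.5 = 405.7
  [2.5→8.5]: (786.7+378.3)/2 × 6 = 3495.0
  [8.5→11.5]: (378.3+262.4)/2 × 3 = 961.05
  Sum = 6765.05 ng/mL·h
IV tail: 262.4/0.122 = 2150.820; AUC_iv,0→∞ = 6765.05 + 2150.820 = 8915.87 ng/mL·h
Trapezoidal AUC_0→11 (oral capsule):
  [0→2]: (0.0+55.7)/2 × 2 = 55.7
  [2→2.5]: (55.7+61.1)/2 × 0.5 = 29.2
  [2.5→6.5]: (61.1+59.3)/2 × 4 = 240.8
  [6.5→9.5]: (59.3+44.7)/2 × 3 = 156.0
  [9.5→10]: (44.7+42.3)/2 × 0.5 = 21.75
  [10→11]: (42.3+37.9)/2 × 1 = 40.1
  Sum = 543.55 ng/mL·h
oral capsule tail: 37.9/0.122 = 310.656; AUC_ev,0→∞ = 543.55 + 310.656 = 854.206 ng/mL·h
F = (AUC_ev/D_ev)/(AUC_iv/D_iv) = (854.206/200)/(8915.87/100) = 4.27103/89.1587 = 0.0479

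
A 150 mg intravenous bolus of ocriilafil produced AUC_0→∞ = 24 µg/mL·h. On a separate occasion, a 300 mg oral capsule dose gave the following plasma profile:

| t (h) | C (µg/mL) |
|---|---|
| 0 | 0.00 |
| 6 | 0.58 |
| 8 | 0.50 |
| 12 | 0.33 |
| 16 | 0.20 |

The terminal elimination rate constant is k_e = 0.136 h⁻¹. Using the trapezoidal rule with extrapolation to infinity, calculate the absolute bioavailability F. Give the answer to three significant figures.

F = 0.146

Trapezoidal AUC_0→16 (oral capsule):
  [0→6]: (0.00+0.58)/2 × 6 = 1.74
  [6→8]: (0.58+0.50)/2 × 2 = 1.08
  [8→12]: (0.50+0.33)/2 × 4 = 1.66
  [12→16]: (0.33+0.20)/2 × 4 = 1.06
  Sum = 5.54 µg/mL·h
Tail: C_last/k_e = 0.20/0.136 = 1.471
AUC_0→∞ (oral capsule) = 5.54 + 1.471 = 7.011 µg/mL·h
F = (AUC_ev/D_ev)/(AUC_iv/D_iv) = (7.011/300)/(24/150) = 0.02337/0.16 = 0.1461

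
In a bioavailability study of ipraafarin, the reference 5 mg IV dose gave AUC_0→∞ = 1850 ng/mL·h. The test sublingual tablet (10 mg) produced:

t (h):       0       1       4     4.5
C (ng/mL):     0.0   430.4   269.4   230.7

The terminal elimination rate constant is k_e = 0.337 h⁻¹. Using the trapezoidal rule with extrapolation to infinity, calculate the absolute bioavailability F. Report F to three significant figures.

Trapezoidal AUC_0→4.5 (sublingual tablet):
  [0→1]: (0.0+430.4)/2 × 1 = 215.2
  [1→4]: (430.4+269.4)/2 × 3 = 1049.7
  [4→4.5]: (269.4+230.7)/2 × 0.5 = 125.025
  Sum = 1389.925 ng/mL·h
Tail: C_last/k_e = 230.7/0.337 = 684.570
AUC_0→∞ (sublingual tablet) = 1389.925 + 684.570 = 2074.495 ng/mL·h
F = (AUC_ev/D_ev)/(AUC_iv/D_iv) = (2074.495/10)/(1850/5) = 207.4495/370 = 0.5607

F = 0.561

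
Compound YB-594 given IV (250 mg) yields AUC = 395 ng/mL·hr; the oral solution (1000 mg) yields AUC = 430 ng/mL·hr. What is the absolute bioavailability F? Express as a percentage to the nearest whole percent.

F = (AUC_ev / D_ev) / (AUC_iv / D_iv)
  = (430/1000) / (395/250)
  = 0.43 / 1.58 = 0.2722
  = 27.22%

F = 27%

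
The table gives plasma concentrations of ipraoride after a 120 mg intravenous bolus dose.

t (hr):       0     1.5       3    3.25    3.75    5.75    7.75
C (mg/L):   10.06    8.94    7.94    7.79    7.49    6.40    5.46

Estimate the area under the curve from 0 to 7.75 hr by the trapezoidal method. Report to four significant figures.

AUC = 58.45 mg/L·hr

Trapezoidal AUC_0→7.75:
  [0→1.5]: (10.06+8.94)/2 × 1.5 = 14.25
  [1.5→3]: (8.94+7.94)/2 × 1.5 = 12.66
  [3→3.25]: (7.94+7.79)/2 × 0.25 = 1.96625
  [3.25→3.75]: (7.79+7.49)/2 × 0.5 = 3.82
  [3.75→5.75]: (7.49+6.40)/2 × 2 = 13.89
  [5.75→7.75]: (6.40+5.46)/2 × 2 = 11.86
  Sum = 58.44625 mg/L·hr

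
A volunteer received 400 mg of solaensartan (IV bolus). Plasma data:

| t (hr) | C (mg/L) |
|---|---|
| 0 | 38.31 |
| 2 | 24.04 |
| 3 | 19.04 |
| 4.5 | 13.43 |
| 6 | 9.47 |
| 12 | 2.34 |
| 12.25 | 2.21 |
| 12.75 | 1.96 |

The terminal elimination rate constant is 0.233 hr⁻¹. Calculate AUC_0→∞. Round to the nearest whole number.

AUC = 171 mg/L·hr

Trapezoidal AUC_0→12.75:
  [0→2]: (38.31+24.04)/2 × 2 = 62.35
  [2→3]: (24.04+19.04)/2 × 1 = 21.54
  [3→4.5]: (19.04+13.43)/2 × 1.5 = 24.3525
  [4.5→6]: (13.43+9.47)/2 × 1.5 = 17.175
  [6→12]: (9.47+2.34)/2 × 6 = 35.43
  [12→12.25]: (2.34+2.21)/2 × 0.25 = 0.56875
  [12.25→12.75]: (2.21+1.96)/2 × 0.5 = 1.0425
  Sum = 162.45875 mg/L·hr
Extrapolated tail: C_last / k_e = 1.96 / 0.233 = 8.412
AUC_0→∞ = 162.45875 + 8.412 = 170.87075 mg/L·hr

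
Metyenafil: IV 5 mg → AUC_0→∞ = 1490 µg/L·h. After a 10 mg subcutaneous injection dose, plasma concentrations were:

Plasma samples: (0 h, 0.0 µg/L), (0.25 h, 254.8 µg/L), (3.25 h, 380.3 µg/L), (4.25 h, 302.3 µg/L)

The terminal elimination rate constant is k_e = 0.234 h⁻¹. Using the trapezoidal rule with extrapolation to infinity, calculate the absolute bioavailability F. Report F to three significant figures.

F = 0.878

Trapezoidal AUC_0→4.25 (subcutaneous injection):
  [0→0.25]: (0.0+254.8)/2 × 0.25 = 31.85
  [0.25→3.25]: (254.8+380.3)/2 × 3 = 952.65
  [3.25→4.25]: (380.3+302.3)/2 × 1 = 341.3
  Sum = 1325.8 µg/L·h
Tail: C_last/k_e = 302.3/0.234 = 1291.880
AUC_0→∞ (subcutaneous injection) = 1325.8 + 1291.880 = 2617.68 µg/L·h
F = (AUC_ev/D_ev)/(AUC_iv/D_iv) = (2617.68/10)/(1490/5) = 261.768/298 = 0.8784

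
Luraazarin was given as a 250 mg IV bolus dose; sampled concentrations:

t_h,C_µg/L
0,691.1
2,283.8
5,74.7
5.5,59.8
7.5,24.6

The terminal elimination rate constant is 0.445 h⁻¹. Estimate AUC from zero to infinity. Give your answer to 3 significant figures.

Trapezoidal AUC_0→7.5:
  [0→2]: (691.1+283.8)/2 × 2 = 974.9
  [2→5]: (283.8+74.7)/2 × 3 = 537.75
  [5→5.5]: (74.7+59.8)/2 × 0.5 = 33.625
  [5.5→7.5]: (59.8+24.6)/2 × 2 = 84.4
  Sum = 1630.675 µg/L·h
Extrapolated tail: C_last / k_e = 24.6 / 0.445 = 55.281
AUC_0→∞ = 1630.675 + 55.281 = 1685.956 µg/L·h

AUC = 1690 µg/L·h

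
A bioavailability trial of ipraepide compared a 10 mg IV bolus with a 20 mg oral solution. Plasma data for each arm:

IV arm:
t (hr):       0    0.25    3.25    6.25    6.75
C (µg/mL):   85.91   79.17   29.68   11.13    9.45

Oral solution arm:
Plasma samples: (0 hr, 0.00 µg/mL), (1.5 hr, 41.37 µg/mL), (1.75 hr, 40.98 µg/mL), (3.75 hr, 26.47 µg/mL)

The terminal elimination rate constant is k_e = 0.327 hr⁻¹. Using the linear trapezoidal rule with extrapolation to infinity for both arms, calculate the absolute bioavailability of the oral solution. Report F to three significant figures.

Trapezoidal AUC_0→6.75 (IV):
  [0→0.25]: (85.91+79.17)/2 × 0.25 = 20.635
  [0.25→3.25]: (79.17+29.68)/2 × 3 = 163.275
  [3.25→6.25]: (29.68+11.13)/2 × 3 = 61.215
  [6.25→6.75]: (11.13+9.45)/2 × 0.5 = 5.145
  Sum = 250.27 µg/mL·hr
IV tail: 9.45/0.327 = 28.899; AUC_iv,0→∞ = 250.27 + 28.899 = 279.169 µg/mL·hr
Trapezoidal AUC_0→3.75 (oral solution):
  [0→1.5]: (0.00+41.37)/2 × 1.5 = 31.0275
  [1.5→1.75]: (41.37+40.98)/2 × 0.25 = 10.29375
  [1.75→3.75]: (40.98+26.47)/2 × 2 = 67.45
  Sum = 108.77125 µg/mL·hr
oral solution tail: 26.47/0.327 = 80.948; AUC_ev,0→∞ = 108.77125 + 80.948 = 189.71925 µg/mL·hr
F = (AUC_ev/D_ev)/(AUC_iv/D_iv) = (189.71925/20)/(279.169/10) = 9.4859625/27.9169 = 0.3398

F = 0.340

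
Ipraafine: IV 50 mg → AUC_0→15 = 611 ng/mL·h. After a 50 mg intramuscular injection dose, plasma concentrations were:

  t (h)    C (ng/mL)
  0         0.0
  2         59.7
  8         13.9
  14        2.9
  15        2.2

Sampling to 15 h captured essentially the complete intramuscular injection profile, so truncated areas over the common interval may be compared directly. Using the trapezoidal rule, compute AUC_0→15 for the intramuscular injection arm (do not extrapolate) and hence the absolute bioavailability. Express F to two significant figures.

Trapezoidal AUC_0→15 (intramuscular injection):
  [0→2]: (0.0+59.7)/2 × 2 = 59.7
  [2→8]: (59.7+13.9)/2 × 6 = 220.8
  [8→14]: (13.9+2.9)/2 × 6 = 50.4
  [14→15]: (2.9+2.2)/2 × 1 = 2.55
  Sum = 333.45 ng/mL·h
F = (AUC_ev/D_ev)/(AUC_iv/D_iv) = (333.45/50)/(611/50) = 6.669/12.22 = 0.5457

F = 0.55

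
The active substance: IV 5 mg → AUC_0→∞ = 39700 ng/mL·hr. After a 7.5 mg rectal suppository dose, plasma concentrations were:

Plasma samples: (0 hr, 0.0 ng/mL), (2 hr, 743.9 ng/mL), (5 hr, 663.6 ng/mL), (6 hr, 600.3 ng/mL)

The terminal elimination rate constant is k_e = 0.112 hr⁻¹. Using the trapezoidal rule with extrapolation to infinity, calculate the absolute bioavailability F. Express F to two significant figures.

Trapezoidal AUC_0→6 (rectal suppository):
  [0→2]: (0.0+743.9)/2 × 2 = 743.9
  [2→5]: (743.9+663.6)/2 × 3 = 2111.25
  [5→6]: (663.6+600.3)/2 × 1 = 631.95
  Sum = 3487.1 ng/mL·hr
Tail: C_last/k_e = 600.3/0.112 = 5359.821
AUC_0→∞ (rectal suppository) = 3487.1 + 5359.821 = 8846.921 ng/mL·hr
F = (AUC_ev/D_ev)/(AUC_iv/D_iv) = (8846.921/7.5)/(39700/5) = 1179.59/7940 = 0.1486

F = 0.15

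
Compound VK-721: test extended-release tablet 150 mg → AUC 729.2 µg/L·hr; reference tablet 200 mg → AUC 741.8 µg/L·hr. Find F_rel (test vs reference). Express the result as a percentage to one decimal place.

F_rel = (AUC_test/D_test) / (AUC_ref/D_ref)
      = (729.2/150) / (741.8/200)
      = 4.86133 / 3.709 = 1.3107 = 131.07%

F_rel = 131.1%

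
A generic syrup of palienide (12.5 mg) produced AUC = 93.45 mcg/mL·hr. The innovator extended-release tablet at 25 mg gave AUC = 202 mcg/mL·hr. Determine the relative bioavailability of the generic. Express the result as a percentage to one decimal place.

F_rel = 92.5%

F_rel = (AUC_test/D_test) / (AUC_ref/D_ref)
      = (93.45/12.5) / (202/25)
      = 7.476 / 8.08 = 0.9252 = 92.52%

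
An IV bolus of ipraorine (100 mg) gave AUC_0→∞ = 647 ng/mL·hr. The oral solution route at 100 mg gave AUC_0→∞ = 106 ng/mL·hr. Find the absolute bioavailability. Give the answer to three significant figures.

F = 0.164

F = (AUC_ev / D_ev) / (AUC_iv / D_iv)
  = (106/100) / (647/100)
  = 1.06 / 6.47 = 0.1638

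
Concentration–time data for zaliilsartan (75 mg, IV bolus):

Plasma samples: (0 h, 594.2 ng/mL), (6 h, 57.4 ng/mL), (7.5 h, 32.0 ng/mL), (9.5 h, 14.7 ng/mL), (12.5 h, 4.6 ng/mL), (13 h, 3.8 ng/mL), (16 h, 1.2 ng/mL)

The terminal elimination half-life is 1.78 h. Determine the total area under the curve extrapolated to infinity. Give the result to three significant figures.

Trapezoidal AUC_0→16:
  [0→6]: (594.2+57.4)/2 × 6 = 1954.8
  [6→7.5]: (57.4+32.0)/2 × 1.5 = 67.05
  [7.5→9.5]: (32.0+14.7)/2 × 2 = 46.7
  [9.5→12.5]: (14.7+4.6)/2 × 3 = 28.95
  [12.5→13]: (4.6+3.8)/2 × 0.5 = 2.1
  [13→16]: (3.8+1.2)/2 × 3 = 7.5
  Sum = 2107.1 ng/mL·h
k_e = ln2 / t½ = 0.693147 / 1.78 = 0.3894 h^-1
Extrapolated tail: C_last / k_e = 1.2 / 0.3894 = 3.082
AUC_0→∞ = 2107.1 + 3.082 = 2110.182 ng/mL·h

AUC = 2110 ng/mL·h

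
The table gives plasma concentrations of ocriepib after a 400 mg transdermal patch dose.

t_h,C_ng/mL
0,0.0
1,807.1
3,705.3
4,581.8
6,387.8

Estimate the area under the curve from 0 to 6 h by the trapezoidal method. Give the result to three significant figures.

Trapezoidal AUC_0→6:
  [0→1]: (0.0+807.1)/2 × 1 = 403.55
  [1→3]: (807.1+705.3)/2 × 2 = 1512.4
  [3→4]: (705.3+581.8)/2 × 1 = 643.55
  [4→6]: (581.8+387.8)/2 × 2 = 969.6
  Sum = 3529.1 ng/mL·h

AUC = 3530 ng/mL·h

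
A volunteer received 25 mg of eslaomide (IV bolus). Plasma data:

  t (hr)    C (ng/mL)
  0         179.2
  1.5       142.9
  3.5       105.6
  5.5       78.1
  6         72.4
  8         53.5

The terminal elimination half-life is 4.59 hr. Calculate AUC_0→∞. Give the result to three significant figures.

AUC = 1190 ng/mL·hr

Trapezoidal AUC_0→8:
  [0→1.5]: (179.2+142.9)/2 × 1.5 = 241.575
  [1.5→3.5]: (142.9+105.6)/2 × 2 = 248.5
  [3.5→5.5]: (105.6+78.1)/2 × 2 = 183.7
  [5.5→6]: (78.1+72.4)/2 × 0.5 = 37.625
  [6→8]: (72.4+53.5)/2 × 2 = 125.9
  Sum = 837.3 ng/mL·hr
k_e = ln2 / t½ = 0.693147 / 4.59 = 0.1510 hr^-1
Extrapolated tail: C_last / k_e = 53.5 / 0.151 = 354.305
AUC_0→∞ = 837.3 + 354.305 = 1191.605 ng/mL·hr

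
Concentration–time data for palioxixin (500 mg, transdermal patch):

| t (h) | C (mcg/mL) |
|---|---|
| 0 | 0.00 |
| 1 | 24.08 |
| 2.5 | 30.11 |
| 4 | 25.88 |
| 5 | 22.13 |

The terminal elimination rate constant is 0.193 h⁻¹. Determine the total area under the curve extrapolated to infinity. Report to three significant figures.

Trapezoidal AUC_0→5:
  [0→1]: (0.00+24.08)/2 × 1 = 12.04
  [1→2.5]: (24.08+30.11)/2 × 1.5 = 40.6425
  [2.5→4]: (30.11+25.88)/2 × 1.5 = 41.9925
  [4→5]: (25.88+22.13)/2 × 1 = 24.005
  Sum = 118.68 mcg/mL·h
Extrapolated tail: C_last / k_e = 22.13 / 0.193 = 114.663
AUC_0→∞ = 118.68 + 114.663 = 233.343 mcg/mL·h

AUC = 233 mcg/mL·h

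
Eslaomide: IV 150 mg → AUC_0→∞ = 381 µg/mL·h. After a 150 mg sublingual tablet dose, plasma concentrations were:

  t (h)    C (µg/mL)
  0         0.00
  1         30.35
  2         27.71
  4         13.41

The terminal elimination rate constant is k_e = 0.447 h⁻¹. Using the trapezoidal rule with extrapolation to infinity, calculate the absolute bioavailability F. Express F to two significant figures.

Trapezoidal AUC_0→4 (sublingual tablet):
  [0→1]: (0.00+30.35)/2 × 1 = 15.175
  [1→2]: (30.35+27.71)/2 × 1 = 29.03
  [2→4]: (27.71+13.41)/2 × 2 = 41.12
  Sum = 85.325 µg/mL·h
Tail: C_last/k_e = 13.41/0.447 = 30.000
AUC_0→∞ (sublingual tablet) = 85.325 + 30.000 = 115.325 µg/mL·h
F = (AUC_ev/D_ev)/(AUC_iv/D_iv) = (115.325/150)/(381/150) = 0.768833/2.54 = 0.3027

F = 0.30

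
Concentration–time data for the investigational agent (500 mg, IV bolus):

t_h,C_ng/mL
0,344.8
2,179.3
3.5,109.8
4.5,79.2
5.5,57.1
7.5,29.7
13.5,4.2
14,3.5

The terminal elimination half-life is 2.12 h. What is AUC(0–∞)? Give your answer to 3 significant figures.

AUC = 1100 ng/mL·h

Trapezoidal AUC_0→14:
  [0→2]: (344.8+179.3)/2 × 2 = 524.1
  [2→3.5]: (179.3+109.8)/2 × 1.5 = 216.825
  [3.5→4.5]: (109.8+79.2)/2 × 1 = 94.5
  [4.5→5.5]: (79.2+57.1)/2 × 1 = 68.15
  [5.5→7.5]: (57.1+29.7)/2 × 2 = 86.8
  [7.5→13.5]: (29.7+4.2)/2 × 6 = 101.7
  [13.5→14]: (4.2+3.5)/2 × 0.5 = 1.925
  Sum = 1094.0 ng/mL·h
k_e = ln2 / t½ = 0.693147 / 2.12 = 0.3270 h^-1
Extrapolated tail: C_last / k_e = 3.5 / 0.327 = 10.703
AUC_0→∞ = 1094.0 + 10.703 = 1104.703 ng/mL·h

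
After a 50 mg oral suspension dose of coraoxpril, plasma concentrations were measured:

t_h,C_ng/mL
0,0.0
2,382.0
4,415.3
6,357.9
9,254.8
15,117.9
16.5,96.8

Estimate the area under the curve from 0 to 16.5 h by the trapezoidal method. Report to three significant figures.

AUC = 4150 ng/mL·h

Trapezoidal AUC_0→16.5:
  [0→2]: (0.0+382.0)/2 × 2 = 382.0
  [2→4]: (382.0+415.3)/2 × 2 = 797.3
  [4→6]: (415.3+357.9)/2 × 2 = 773.2
  [6→9]: (357.9+254.8)/2 × 3 = 919.05
  [9→15]: (254.8+117.9)/2 × 6 = 1118.1
  [15→16.5]: (117.9+96.8)/2 × 1.5 = 161.025
  Sum = 4150.675 ng/mL·h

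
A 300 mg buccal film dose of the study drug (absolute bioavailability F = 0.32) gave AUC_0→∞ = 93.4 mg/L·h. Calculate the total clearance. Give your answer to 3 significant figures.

CL = F × Dose / AUC_0→∞
   = 0.32 × 300 / 93.4 = 1.02784 L/h

CL = 1.03 L/h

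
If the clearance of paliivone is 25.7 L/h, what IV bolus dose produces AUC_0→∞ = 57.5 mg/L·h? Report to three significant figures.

Dose_iv = CL × AUC_0→∞
     = 25.7 × 57.5 = 1477.75 mg

Dose = 1480 mg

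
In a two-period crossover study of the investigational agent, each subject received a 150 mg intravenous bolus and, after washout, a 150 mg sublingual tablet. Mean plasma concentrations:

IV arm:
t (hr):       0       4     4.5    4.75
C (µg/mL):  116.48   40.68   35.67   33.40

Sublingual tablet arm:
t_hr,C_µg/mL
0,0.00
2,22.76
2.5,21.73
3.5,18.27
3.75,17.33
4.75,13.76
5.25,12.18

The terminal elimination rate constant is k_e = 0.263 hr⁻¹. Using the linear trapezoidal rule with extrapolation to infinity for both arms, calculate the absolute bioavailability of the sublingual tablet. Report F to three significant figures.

F = 0.270

Trapezoidal AUC_0→4.75 (IV):
  [0→4]: (116.48+40.68)/2 × 4 = 314.32
  [4→4.5]: (40.68+35.67)/2 × 0.5 = 19.0875
  [4.5→4.75]: (35.67+33.40)/2 × 0.25 = 8.63375
  Sum = 342.04125 µg/mL·hr
IV tail: 33.40/0.263 = 126.996; AUC_iv,0→∞ = 342.04125 + 126.996 = 469.03725 µg/mL·hr
Trapezoidal AUC_0→5.25 (sublingual tablet):
  [0→2]: (0.00+22.76)/2 × 2 = 22.76
  [2→2.5]: (22.76+21.73)/2 × 0.5 = 11.1225
  [2.5→3.5]: (21.73+18.27)/2 × 1 = 20.0
  [3.5→3.75]: (18.27+17.33)/2 × 0.25 = 4.45
  [3.75→4.75]: (17.33+13.76)/2 × 1 = 15.545
  [4.75→5.25]: (13.76+12.18)/2 × 0.5 = 6.485
  Sum = 80.3625 µg/mL·hr
sublingual tablet tail: 12.18/0.263 = 46.312; AUC_ev,0→∞ = 80.3625 + 46.312 = 126.6745 µg/mL·hr
F = (AUC_ev/D_ev)/(AUC_iv/D_iv) = (126.6745/150)/(469.03725/150) = 0.844497/3.126915 = 0.2701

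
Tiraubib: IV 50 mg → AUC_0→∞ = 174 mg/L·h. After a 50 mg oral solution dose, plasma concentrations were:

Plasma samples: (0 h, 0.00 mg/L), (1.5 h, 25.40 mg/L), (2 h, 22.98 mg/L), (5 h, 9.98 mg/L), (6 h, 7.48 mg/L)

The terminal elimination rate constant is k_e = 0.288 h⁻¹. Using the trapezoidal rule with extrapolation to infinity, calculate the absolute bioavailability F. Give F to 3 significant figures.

F = 0.663

Trapezoidal AUC_0→6 (oral solution):
  [0→1.5]: (0.00+25.40)/2 × 1.5 = 19.05
  [1.5→2]: (25.40+22.98)/2 × 0.5 = 12.095
  [2→5]: (22.98+9.98)/2 × 3 = 49.44
  [5→6]: (9.98+7.48)/2 × 1 = 8.73
  Sum = 89.315 mg/L·h
Tail: C_last/k_e = 7.48/0.288 = 25.972
AUC_0→∞ (oral solution) = 89.315 + 25.972 = 115.287 mg/L·h
F = (AUC_ev/D_ev)/(AUC_iv/D_iv) = (115.287/50)/(174/50) = 2.30574/3.48 = 0.6626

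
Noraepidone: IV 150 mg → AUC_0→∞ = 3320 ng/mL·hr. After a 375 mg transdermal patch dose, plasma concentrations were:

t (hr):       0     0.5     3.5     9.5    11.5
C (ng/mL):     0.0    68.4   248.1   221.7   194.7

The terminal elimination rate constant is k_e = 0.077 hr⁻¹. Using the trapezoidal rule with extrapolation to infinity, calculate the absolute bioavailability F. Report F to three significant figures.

Trapezoidal AUC_0→11.5 (transdermal patch):
  [0→0.5]: (0.0+68.4)/2 × 0.5 = 17.1
  [0.5→3.5]: (68.4+248.1)/2 × 3 = 474.75
  [3.5→9.5]: (248.1+221.7)/2 × 6 = 1409.4
  [9.5→11.5]: (221.7+194.7)/2 × 2 = 416.4
  Sum = 2317.65 ng/mL·hr
Tail: C_last/k_e = 194.7/0.077 = 2528.571
AUC_0→∞ (transdermal patch) = 2317.65 + 2528.571 = 4846.221 ng/mL·hr
F = (AUC_ev/D_ev)/(AUC_iv/D_iv) = (4846.221/375)/(3320/150) = 12.923256/22.1333 = 0.5839

F = 0.584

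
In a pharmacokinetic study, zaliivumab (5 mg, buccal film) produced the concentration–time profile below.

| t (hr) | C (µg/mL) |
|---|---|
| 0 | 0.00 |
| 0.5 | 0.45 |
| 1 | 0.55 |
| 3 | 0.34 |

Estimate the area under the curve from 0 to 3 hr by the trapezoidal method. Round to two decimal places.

AUC = 1.25 µg/mL·hr

Trapezoidal AUC_0→3:
  [0→0.5]: (0.00+0.45)/2 × 0.5 = 0.1125
  [0.5→1]: (0.45+0.55)/2 × 0.5 = 0.25
  [1→3]: (0.55+0.34)/2 × 2 = 0.89
  Sum = 1.2525 µg/mL·hr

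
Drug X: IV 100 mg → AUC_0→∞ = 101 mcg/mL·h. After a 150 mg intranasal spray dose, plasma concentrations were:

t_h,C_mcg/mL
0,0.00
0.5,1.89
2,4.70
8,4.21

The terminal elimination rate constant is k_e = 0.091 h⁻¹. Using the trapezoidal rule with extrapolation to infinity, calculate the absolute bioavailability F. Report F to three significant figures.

F = 0.518

Trapezoidal AUC_0→8 (intranasal spray):
  [0→0.5]: (0.00+1.89)/2 × 0.5 = 0.4725
  [0.5→2]: (1.89+4.70)/2 × 1.5 = 4.9425
  [2→8]: (4.70+4.21)/2 × 6 = 26.73
  Sum = 32.145 mcg/mL·h
Tail: C_last/k_e = 4.21/0.091 = 46.264
AUC_0→∞ (intranasal spray) = 32.145 + 46.264 = 78.409 mcg/mL·h
F = (AUC_ev/D_ev)/(AUC_iv/D_iv) = (78.409/150)/(101/100) = 0.522727/1.01 = 0.5176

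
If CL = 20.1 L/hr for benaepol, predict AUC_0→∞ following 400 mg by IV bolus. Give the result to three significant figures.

AUC_0→∞ = Dose_iv / CL
        = 400 / 20.1 = 19.9005 mg/L·hr

AUC = 19.9 mg/L·hr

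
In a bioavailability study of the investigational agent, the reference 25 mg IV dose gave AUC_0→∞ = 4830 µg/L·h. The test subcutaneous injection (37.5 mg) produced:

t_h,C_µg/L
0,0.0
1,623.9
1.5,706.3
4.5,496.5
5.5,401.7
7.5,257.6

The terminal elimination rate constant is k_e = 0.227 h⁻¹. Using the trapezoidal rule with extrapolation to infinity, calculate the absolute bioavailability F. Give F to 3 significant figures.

F = 0.648

Trapezoidal AUC_0→7.5 (subcutaneous injection):
  [0→1]: (0.0+623.9)/2 × 1 = 311.95
  [1→1.5]: (623.9+706.3)/2 × 0.5 = 332.55
  [1.5→4.5]: (706.3+496.5)/2 × 3 = 1804.2
  [4.5→5.5]: (496.5+401.7)/2 × 1 = 449.1
  [5.5→7.5]: (401.7+257.6)/2 × 2 = 659.3
  Sum = 3557.1 µg/L·h
Tail: C_last/k_e = 257.6/0.227 = 1134.802
AUC_0→∞ (subcutaneous injection) = 3557.1 + 1134.802 = 4691.902 µg/L·h
F = (AUC_ev/D_ev)/(AUC_iv/D_iv) = (4691.902/37.5)/(4830/25) = 125.117/193.2 = 0.6476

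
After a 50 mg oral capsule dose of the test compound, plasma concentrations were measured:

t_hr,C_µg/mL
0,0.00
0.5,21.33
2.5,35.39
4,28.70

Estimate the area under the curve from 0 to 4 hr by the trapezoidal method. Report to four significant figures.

Trapezoidal AUC_0→4:
  [0→0.5]: (0.00+21.33)/2 × 0.5 = 5.3325
  [0.5→2.5]: (21.33+35.39)/2 × 2 = 56.72
  [2.5→4]: (35.39+28.70)/2 × 1.5 = 48.0675
  Sum = 110.12 µg/mL·hr

AUC = 110.1 µg/mL·hr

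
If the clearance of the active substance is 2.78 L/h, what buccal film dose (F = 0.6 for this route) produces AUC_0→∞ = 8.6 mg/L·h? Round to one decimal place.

Dose = 39.8 mg

Dose = CL × AUC_0→∞ / F
     = 2.78 × 8.6 / 0.6 = 39.8467 mg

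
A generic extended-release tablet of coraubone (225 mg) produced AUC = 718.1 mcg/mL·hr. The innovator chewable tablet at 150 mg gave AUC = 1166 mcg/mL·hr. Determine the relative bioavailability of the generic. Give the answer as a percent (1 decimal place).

F_rel = 41.1%

F_rel = (AUC_test/D_test) / (AUC_ref/D_ref)
      = (718.1/225) / (1166/150)
      = 3.19156 / 7.77333 = 0.4106 = 41.06%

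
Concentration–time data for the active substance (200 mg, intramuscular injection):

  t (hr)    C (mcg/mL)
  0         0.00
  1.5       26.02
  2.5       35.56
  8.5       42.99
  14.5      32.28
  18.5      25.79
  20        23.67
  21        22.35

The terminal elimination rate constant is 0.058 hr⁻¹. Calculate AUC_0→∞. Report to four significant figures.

Trapezoidal AUC_0→21:
  [0→1.5]: (0.00+26.02)/2 × 1.5 = 19.515
  [1.5→2.5]: (26.02+35.56)/2 × 1 = 30.79
  [2.5→8.5]: (35.56+42.99)/2 × 6 = 235.65
  [8.5→14.5]: (42.99+32.28)/2 × 6 = 225.81
  [14.5→18.5]: (32.28+25.79)/2 × 4 = 116.14
  [18.5→20]: (25.79+23.67)/2 × 1.5 = 37.095
  [20→21]: (23.67+22.35)/2 × 1 = 23.01
  Sum = 688.01 mcg/mL·hr
Extrapolated tail: C_last / k_e = 22.35 / 0.058 = 385.345
AUC_0→∞ = 688.01 + 385.345 = 1073.355 mcg/mL·hr

AUC = 1073 mcg/mL·hr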